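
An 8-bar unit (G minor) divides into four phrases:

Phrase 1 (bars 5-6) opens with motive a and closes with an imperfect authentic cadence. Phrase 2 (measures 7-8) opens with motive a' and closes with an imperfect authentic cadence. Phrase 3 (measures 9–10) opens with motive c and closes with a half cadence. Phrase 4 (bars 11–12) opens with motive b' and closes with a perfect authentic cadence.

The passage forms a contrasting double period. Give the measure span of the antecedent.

In a double period the first pair of phrases (ending imperfect authentic cadence) is the large antecedent and the second pair (ending perfect authentic cadence) is the large consequent; the antecedent is measures 5–8.

measures 5–8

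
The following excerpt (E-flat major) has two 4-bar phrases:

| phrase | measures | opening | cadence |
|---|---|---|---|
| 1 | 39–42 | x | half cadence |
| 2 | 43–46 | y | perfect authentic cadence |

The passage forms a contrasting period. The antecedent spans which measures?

measures 39–42

The antecedent is the phrase ending with the weaker cadence (half cadence, phrase 1) and the consequent the one ending more conclusively (perfect authentic cadence, phrase 2); the antecedent is measures 39–42.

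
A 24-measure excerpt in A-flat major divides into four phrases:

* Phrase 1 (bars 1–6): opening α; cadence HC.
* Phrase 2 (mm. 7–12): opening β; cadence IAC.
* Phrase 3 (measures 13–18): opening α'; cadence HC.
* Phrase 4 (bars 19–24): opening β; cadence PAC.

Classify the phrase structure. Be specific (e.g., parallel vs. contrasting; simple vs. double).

Four phrases in two halves: the first half (measures 1–12) ends with an imperfect authentic cadence, the second (bars 13–24) with a perfect authentic cadence — a large antecedent–consequent pair, i.e. a double period.
Phrase 3 begins with the same material as phrase 1, making it parallel.

parallel double period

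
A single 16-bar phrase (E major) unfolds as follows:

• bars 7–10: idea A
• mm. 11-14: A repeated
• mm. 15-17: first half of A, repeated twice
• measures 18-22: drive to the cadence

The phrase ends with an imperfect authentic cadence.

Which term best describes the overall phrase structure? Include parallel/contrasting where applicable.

sentence

Basic idea (mm. 7–10) + its repetition (mm. 11–14) form the presentation; fragmentation and cadence (bars 15–22) form the continuation — the 16-bar whole is a sentence.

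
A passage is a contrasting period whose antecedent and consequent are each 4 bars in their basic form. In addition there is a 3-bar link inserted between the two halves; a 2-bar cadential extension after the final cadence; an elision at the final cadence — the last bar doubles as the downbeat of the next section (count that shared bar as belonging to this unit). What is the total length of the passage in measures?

Basic contrasting period: 4 + 4 = 8 bars.
8 (basic form) + 3 (link) + 2 (cadential extension) = 13.
The elision shares a bar with the next section but does not change this unit's count.

13 measures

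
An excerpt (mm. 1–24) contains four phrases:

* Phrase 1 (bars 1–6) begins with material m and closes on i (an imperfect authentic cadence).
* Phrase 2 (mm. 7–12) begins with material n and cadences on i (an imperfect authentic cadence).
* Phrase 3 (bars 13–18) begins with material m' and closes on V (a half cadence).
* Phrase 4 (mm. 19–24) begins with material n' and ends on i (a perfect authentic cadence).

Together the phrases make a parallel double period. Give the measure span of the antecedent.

In a double period the first pair of phrases (ending imperfect authentic cadence) is the large antecedent and the second pair (ending perfect authentic cadence) is the large consequent; the antecedent is measures 1–12.

measures 1–12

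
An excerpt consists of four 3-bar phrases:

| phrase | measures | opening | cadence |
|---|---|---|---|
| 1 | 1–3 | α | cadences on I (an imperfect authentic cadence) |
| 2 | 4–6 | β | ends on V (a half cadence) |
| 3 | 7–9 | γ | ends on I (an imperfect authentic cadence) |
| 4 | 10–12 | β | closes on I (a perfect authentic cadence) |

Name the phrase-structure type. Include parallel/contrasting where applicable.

contrasting double period

Four phrases in two halves: the first half (bars 1–6) ends with a half cadence, the second (bars 7–12) with a perfect authentic cadence — a large antecedent–consequent pair, i.e. a double period.
Phrase 3 begins with different material from phrase 1, making it contrasting.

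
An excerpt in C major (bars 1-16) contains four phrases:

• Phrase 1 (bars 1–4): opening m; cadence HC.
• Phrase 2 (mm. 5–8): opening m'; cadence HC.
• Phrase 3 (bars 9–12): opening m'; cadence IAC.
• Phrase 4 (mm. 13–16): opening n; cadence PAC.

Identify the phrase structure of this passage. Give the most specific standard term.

Four phrases in two halves: the first half (mm. 1–8) ends with a half cadence, the second (mm. 9–16) with a perfect authentic cadence — a large antecedent–consequent pair, i.e. a double period.
Phrase 3 begins with the same material as phrase 1, making it parallel.

parallel double period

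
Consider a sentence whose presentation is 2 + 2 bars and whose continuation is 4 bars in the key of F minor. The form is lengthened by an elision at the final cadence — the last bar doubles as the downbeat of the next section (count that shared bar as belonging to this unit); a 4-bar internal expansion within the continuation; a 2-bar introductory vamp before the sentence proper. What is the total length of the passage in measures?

14 measures

Basic sentence: 2 + 2 + 4 = 8 bars.
8 (basic form) + 4 (internal expansion) + 2 (introduction) = 14.
The elision shares a bar with the next section but does not change this unit's count.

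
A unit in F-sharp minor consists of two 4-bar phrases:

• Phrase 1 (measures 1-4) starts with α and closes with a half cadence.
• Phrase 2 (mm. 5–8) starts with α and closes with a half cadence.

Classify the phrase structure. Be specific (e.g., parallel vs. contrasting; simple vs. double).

Both phrases have the same opening (α) and the same cadence (half cadence): the second is a restatement, not a consequent, so this is a repeated phrase rather than a period.

repeated phrase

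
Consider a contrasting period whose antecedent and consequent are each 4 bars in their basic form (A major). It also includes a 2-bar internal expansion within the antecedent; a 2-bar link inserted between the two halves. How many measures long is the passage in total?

12 measures

Basic contrasting period: 4 + 4 = 8 bars.
8 (basic form) + 2 (internal expansion) + 2 (link) = 12.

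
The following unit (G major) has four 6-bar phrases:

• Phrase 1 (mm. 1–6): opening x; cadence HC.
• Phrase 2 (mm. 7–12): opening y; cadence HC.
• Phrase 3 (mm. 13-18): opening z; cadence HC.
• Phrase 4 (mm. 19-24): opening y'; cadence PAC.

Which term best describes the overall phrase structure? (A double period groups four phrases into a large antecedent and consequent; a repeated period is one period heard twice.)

Four phrases in two halves: the first half (measures 1-12) ends with a half cadence, the second (measures 13–24) with a perfect authentic cadence — a large antecedent–consequent pair, i.e. a double period.
Phrase 3 begins with different material from phrase 1, making it contrasting.

contrasting double period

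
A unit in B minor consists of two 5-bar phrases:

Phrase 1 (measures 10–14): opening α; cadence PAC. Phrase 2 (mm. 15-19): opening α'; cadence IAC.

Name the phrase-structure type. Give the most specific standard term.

phrase group

The second phrase closes with an imperfect authentic cadence, which is not stronger than the first phrase's perfect authentic cadence; without a weak→strong cadential pair there is no antecedent–consequent relationship, so this is a phrase group rather than a period.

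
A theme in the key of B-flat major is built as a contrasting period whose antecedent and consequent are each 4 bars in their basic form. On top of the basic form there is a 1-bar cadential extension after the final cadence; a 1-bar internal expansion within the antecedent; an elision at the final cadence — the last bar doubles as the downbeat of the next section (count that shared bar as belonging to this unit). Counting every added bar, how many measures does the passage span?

10 measures

Basic contrasting period: 4 + 4 = 8 bars.
8 (basic form) + 1 (cadential extension) + 1 (internal expansion) = 10.
The elision shares a bar with the next section but does not change this unit's count.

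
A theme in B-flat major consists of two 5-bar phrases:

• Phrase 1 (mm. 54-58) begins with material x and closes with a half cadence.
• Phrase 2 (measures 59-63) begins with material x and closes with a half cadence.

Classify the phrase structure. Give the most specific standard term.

repeated phrase

Both phrases have the same opening (x) and the same cadence (half cadence): the second is a restatement, not a consequent, so this is a repeated phrase rather than a period.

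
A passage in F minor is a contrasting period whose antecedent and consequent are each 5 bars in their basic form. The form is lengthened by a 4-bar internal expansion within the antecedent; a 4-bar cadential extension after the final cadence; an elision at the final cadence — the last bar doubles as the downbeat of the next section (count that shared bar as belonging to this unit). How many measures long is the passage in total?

Basic contrasting period: 5 + 5 = 10 bars.
10 (basic form) + 4 (internal expansion) + 4 (cadential extension) = 18.
The elision shares a bar with the next section but does not change this unit's count.

18 measures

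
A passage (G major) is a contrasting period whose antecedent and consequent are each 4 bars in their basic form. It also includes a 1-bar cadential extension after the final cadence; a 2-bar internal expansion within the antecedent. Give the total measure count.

11 measures

Basic contrasting period: 4 + 4 = 8 bars.
8 (basic form) + 1 (cadential extension) + 2 (internal expansion) = 11.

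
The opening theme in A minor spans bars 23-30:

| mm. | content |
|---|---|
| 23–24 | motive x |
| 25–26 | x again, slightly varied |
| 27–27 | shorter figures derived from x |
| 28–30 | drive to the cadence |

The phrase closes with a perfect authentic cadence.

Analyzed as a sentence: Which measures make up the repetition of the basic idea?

The presentation of a sentence is the basic idea (mm. 23–24) plus its repetition (bars 25-26); the repetition of the basic idea is therefore mm. 25–26.

measures 25–26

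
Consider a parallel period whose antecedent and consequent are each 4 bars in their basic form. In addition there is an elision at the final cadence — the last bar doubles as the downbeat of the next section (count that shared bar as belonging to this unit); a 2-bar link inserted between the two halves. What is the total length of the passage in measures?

10 measures

Basic parallel period: 4 + 4 = 8 bars.
8 (basic form) + 2 (link) = 10.
The elision shares a bar with the next section but does not change this unit's count.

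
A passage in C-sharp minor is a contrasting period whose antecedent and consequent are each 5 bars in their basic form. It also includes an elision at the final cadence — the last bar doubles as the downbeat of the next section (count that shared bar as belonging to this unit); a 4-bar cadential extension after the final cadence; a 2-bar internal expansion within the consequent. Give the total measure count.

Basic contrasting period: 5 + 5 = 10 bars.
10 (basic form) + 4 (cadential extension) + 2 (internal expansion) = 16.
The elision shares a bar with the next section but does not change this unit's count.

16 measures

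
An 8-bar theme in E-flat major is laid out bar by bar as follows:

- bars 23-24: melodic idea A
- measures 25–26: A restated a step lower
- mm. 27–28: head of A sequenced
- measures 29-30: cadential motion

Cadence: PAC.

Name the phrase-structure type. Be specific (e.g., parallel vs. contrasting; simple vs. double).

Basic idea (measures 23-24) + its repetition (bars 25–26) form the presentation; fragmentation and cadence (measures 27-30) form the continuation — the 8-bar whole is a sentence.

sentence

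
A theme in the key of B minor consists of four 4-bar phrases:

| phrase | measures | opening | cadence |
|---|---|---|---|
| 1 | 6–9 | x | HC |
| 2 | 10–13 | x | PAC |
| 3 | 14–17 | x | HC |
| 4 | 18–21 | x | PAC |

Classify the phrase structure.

The cadence pattern HC–PAC–HC–PAC is weak–strong twice, and phrases 3–4 restate phrases 1–2: a period heard twice, not a double period (which would end weakly at phrase 2).

repeated period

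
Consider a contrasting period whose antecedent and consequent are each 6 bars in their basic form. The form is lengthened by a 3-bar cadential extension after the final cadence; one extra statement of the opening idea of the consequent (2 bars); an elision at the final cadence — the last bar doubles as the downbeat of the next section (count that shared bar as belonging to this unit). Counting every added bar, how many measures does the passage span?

Basic contrasting period: 6 + 6 = 12 bars.
12 (basic form) + 3 (cadential extension) + 2 (extra statement) = 17.
The elision shares a bar with the next section but does not change this unit's count.

17 measures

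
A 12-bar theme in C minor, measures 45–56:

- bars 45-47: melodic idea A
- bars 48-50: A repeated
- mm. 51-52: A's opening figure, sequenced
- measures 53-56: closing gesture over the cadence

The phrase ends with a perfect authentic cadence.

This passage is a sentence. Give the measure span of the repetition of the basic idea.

The presentation of a sentence is the basic idea (bars 45-47) plus its repetition (bars 48–50); the repetition of the basic idea is therefore mm. 48–50.

measures 48–50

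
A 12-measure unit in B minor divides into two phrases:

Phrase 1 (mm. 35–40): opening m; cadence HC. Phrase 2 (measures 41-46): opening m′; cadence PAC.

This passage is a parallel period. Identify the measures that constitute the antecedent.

The antecedent is the phrase ending with the weaker cadence (half cadence, phrase 1) and the consequent the one ending more conclusively (perfect authentic cadence, phrase 2); the antecedent is mm. 35–40.

measures 35–40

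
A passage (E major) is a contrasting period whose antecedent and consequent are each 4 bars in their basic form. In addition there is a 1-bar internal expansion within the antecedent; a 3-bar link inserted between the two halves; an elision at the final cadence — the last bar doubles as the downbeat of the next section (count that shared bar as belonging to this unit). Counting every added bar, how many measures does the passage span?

12 measures

Basic contrasting period: 4 + 4 = 8 bars.
8 (basic form) + 1 (internal expansion) + 3 (link) = 12.
The elision shares a bar with the next section but does not change this unit's count.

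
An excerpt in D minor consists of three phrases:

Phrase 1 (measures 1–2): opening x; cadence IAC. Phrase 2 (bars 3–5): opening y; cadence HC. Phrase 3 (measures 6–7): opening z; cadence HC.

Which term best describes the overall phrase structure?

The final phrase closes with a half cadence, which is not stronger than the preceding half cadence; the 3 phrases lack an overall antecedent–consequent design and so form a phrase group.

phrase group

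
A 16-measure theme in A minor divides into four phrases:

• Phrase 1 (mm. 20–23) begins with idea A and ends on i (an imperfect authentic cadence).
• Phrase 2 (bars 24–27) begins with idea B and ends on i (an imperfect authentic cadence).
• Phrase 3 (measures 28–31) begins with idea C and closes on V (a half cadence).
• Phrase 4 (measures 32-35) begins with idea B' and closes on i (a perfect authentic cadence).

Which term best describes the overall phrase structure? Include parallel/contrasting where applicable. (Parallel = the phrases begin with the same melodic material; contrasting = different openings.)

Four phrases in two halves: the first half (bars 20–27) ends with an imperfect authentic cadence, the second (measures 28–35) with a perfect authentic cadence — a large antecedent–consequent pair, i.e. a double period.
Phrase 3 begins with different material from phrase 1, making it contrasting.

contrasting double period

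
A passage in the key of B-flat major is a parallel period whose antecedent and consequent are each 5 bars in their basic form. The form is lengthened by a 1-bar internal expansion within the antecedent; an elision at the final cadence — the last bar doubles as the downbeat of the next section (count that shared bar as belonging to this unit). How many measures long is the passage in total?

11 measures

Basic parallel period: 5 + 5 = 10 bars.
10 (basic form) + 1 (internal expansion) = 11.
The elision shares a bar with the next section but does not change this unit's count.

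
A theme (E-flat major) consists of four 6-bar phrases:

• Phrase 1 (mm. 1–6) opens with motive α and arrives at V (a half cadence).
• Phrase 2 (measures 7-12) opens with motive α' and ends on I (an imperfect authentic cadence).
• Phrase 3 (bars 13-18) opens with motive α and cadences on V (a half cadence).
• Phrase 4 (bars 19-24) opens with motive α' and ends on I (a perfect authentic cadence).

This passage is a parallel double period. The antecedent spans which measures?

measures 1–12

In a double period the four phrases pair into a large antecedent (phrases 1–2, ending imperfect authentic cadence) and a large consequent (phrases 3–4, ending perfect authentic cadence). The antecedent spans mm. 1–12.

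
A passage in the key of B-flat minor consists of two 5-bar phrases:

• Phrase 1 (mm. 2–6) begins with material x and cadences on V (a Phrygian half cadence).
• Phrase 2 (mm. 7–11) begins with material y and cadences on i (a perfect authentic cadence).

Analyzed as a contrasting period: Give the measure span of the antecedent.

measures 2–6

The antecedent is the phrase ending with the weaker cadence (Phrygian half cadence, phrase 1) and the consequent the one ending more conclusively (perfect authentic cadence, phrase 2); the antecedent is measures 2-6.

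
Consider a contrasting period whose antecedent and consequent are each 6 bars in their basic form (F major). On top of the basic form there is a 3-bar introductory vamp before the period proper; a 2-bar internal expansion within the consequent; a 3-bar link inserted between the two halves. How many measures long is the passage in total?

20 measures

Basic contrasting period: 6 + 6 = 12 bars.
12 (basic form) + 3 (introduction) + 2 (internal expansion) + 3 (link) = 20.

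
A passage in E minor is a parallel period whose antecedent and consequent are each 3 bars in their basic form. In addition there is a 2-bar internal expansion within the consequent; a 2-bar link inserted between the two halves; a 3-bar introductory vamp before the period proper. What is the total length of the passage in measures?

Basic parallel period: 3 + 3 = 6 bars.
6 (basic form) + 2 (internal expansion) + 2 (link) + 3 (introduction) = 13.

13 measures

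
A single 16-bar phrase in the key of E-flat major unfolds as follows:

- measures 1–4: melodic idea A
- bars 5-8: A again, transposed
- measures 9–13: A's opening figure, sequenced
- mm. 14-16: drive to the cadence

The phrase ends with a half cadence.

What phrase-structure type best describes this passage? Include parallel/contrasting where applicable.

Basic idea (mm. 1–4) + its repetition (bars 5-8) form the presentation; fragmentation and cadence (mm. 9–16) form the continuation — the 16-bar whole is a sentence.

sentence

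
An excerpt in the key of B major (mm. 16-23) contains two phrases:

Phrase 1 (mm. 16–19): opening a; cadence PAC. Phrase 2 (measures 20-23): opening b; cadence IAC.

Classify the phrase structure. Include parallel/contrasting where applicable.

phrase group

The second phrase closes with an imperfect authentic cadence, which is not stronger than the first phrase's perfect authentic cadence; without a weak→strong cadential pair there is no antecedent–consequent relationship, so this is a phrase group rather than a period.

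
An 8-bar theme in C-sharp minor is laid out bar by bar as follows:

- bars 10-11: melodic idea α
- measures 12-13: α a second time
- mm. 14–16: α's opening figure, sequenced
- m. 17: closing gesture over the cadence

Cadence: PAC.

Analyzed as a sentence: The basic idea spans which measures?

measures 10–11

The presentation of a sentence is the basic idea (measures 10–11) plus its repetition (mm. 12–13); the basic idea is therefore measures 10–11.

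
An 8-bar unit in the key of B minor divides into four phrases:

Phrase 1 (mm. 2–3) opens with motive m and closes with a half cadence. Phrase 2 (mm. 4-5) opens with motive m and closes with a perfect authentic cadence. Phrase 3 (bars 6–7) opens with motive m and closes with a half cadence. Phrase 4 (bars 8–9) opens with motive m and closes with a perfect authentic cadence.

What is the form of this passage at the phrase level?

repeated period

The cadence pattern HC–PAC–HC–PAC is weak–strong twice, and phrases 3–4 restate phrases 1–2: a period heard twice, not a double period (which would end weakly at phrase 2).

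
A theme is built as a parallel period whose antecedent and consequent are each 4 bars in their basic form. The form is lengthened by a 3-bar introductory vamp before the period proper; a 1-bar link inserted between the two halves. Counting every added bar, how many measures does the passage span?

Basic parallel period: 4 + 4 = 8 bars.
8 (basic form) + 3 (introduction) + 1 (link) = 12.

12 measures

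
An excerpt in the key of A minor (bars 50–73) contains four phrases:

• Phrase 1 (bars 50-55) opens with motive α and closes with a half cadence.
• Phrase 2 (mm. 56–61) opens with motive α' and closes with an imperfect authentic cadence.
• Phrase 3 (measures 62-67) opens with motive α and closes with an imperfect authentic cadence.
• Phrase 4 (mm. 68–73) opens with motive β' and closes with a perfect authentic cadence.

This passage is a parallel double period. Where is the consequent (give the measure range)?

measures 62–73

In a double period the four phrases pair into a large antecedent (phrases 1–2, ending imperfect authentic cadence) and a large consequent (phrases 3–4, ending perfect authentic cadence). The consequent spans bars 62–73.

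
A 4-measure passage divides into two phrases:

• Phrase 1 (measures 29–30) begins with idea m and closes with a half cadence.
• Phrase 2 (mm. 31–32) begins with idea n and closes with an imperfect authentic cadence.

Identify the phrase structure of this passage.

Phrase 1 ends with a half cadence (weaker) and phrase 2 with an imperfect authentic cadence (stronger): antecedent + consequent = a period.
The two phrases open with different material (m / n), so the period is contrasting.

contrasting period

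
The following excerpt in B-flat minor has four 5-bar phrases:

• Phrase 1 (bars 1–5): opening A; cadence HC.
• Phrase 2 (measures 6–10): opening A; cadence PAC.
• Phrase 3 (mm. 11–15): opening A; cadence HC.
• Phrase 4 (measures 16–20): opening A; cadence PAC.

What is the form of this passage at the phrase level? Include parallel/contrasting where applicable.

The cadence pattern HC–PAC–HC–PAC is weak–strong twice, and phrases 3–4 restate phrases 1–2: a period heard twice, not a double period (which would end weakly at phrase 2).

repeated period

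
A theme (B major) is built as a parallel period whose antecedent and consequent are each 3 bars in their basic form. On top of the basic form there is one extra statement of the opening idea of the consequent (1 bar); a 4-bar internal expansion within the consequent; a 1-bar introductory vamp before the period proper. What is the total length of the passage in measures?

12 measures

Basic parallel period: 3 + 3 = 6 bars.
6 (basic form) + 1 (extra statement) + 4 (internal expansion) + 1 (introduction) = 12.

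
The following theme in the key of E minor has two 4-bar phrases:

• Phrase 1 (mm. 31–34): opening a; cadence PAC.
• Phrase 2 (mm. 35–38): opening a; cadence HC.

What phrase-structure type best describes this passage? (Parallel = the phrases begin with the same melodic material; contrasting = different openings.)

phrase group

The second phrase closes with a half cadence, which is not stronger than the first phrase's perfect authentic cadence; without a weak→strong cadential pair there is no antecedent–consequent relationship, so this is a phrase group rather than a period.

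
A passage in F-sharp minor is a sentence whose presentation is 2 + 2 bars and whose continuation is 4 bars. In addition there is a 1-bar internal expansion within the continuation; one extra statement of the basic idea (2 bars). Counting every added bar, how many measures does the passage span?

Basic sentence: 2 + 2 + 4 = 8 bars.
8 (basic form) + 1 (internal expansion) + 2 (extra statement) = 11.

11 measures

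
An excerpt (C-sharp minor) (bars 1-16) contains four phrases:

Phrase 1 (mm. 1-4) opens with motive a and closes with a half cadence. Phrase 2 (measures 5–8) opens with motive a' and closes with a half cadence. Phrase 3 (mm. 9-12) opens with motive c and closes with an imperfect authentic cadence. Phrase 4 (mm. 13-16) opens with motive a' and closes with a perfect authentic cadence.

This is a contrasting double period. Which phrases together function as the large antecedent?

In a double period the first pair of phrases (ending half cadence) is the large antecedent and the second pair (ending perfect authentic cadence) is the large consequent; the antecedent is phrases 1 and 2.

phrases 1 and 2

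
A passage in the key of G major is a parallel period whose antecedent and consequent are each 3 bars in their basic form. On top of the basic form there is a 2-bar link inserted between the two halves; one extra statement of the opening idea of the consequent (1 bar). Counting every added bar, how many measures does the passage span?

9 measures

Basic parallel period: 3 + 3 = 6 bars.
6 (basic form) + 2 (link) + 1 (extra statement) = 9.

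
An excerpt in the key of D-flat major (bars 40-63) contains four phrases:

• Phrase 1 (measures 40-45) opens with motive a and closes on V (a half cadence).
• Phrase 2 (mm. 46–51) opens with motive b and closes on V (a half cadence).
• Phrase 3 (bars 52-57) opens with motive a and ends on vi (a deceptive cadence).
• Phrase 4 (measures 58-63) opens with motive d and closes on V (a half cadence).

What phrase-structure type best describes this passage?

phrase group

Phrase 4 ends with a half cadence, no stronger than phrase 2's half cadence, so the four phrases do not form a double period; nor do phrases 3–4 duplicate 1–2, so it is not a repeated period. With no phrase reaching a conclusive cadence, the passage is a phrase group.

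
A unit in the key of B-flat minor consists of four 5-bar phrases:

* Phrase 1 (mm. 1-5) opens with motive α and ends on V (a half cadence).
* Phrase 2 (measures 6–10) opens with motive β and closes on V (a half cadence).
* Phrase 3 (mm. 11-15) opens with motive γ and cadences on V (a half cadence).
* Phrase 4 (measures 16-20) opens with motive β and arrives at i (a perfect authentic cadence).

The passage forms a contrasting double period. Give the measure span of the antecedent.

In a double period the four phrases pair into a large antecedent (phrases 1–2, ending half cadence) and a large consequent (phrases 3–4, ending perfect authentic cadence). The antecedent spans mm. 1–10.

measures 1–10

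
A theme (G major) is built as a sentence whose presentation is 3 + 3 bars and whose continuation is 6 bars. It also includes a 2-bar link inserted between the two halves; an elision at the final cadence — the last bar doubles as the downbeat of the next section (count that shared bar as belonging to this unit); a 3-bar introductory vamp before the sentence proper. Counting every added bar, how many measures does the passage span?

17 measures

Basic sentence: 3 + 3 + 6 = 12 bars.
12 (basic form) + 2 (link) + 3 (introduction) = 17.
The elision shares a bar with the next section but does not change this unit's count.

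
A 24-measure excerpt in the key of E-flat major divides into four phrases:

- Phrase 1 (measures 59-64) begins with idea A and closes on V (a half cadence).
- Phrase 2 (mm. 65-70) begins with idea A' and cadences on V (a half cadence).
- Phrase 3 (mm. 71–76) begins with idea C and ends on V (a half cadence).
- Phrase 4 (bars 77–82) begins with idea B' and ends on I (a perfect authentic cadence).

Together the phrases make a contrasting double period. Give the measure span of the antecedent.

In a double period the first pair of phrases (ending half cadence) is the large antecedent and the second pair (ending perfect authentic cadence) is the large consequent; the antecedent is measures 59–70.

measures 59–70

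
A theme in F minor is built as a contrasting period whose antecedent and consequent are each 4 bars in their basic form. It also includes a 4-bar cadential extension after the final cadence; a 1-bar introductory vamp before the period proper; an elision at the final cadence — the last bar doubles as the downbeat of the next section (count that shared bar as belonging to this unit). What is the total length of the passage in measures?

13 measures

Basic contrasting period: 4 + 4 = 8 bars.
8 (basic form) + 4 (cadential extension) + 1 (introduction) = 13.
The elision shares a bar with the next section but does not change this unit's count.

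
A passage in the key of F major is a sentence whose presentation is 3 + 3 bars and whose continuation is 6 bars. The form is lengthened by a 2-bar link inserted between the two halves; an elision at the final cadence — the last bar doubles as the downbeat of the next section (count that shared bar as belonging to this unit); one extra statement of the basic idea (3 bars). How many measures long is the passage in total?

Basic sentence: 3 + 3 + 6 = 12 bars.
12 (basic form) + 2 (link) + 3 (extra statement) = 17.
The elision shares a bar with the next section but does not change this unit's count.

17 measures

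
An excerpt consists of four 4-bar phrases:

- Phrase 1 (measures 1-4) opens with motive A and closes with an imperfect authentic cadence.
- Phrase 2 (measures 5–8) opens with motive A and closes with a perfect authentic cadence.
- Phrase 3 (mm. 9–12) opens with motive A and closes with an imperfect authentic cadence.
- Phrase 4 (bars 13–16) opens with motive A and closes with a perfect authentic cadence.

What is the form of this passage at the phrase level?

repeated period

The cadence pattern IAC–PAC–IAC–PAC is weak–strong twice, and phrases 3–4 restate phrases 1–2: a period heard twice, not a double period (which would end weakly at phrase 2).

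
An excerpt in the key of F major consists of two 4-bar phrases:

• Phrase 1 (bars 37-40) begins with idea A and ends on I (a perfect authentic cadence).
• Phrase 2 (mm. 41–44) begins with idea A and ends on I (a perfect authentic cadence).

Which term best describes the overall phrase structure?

repeated phrase

Both phrases have the same opening (A) and the same cadence (perfect authentic cadence): the second is a restatement, not a consequent, so this is a repeated phrase rather than a period.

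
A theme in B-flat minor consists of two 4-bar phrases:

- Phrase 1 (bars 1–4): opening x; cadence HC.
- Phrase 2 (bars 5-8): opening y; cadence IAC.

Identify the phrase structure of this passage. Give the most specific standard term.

contrasting period

Phrase 1 ends with a half cadence (weaker) and phrase 2 with an imperfect authentic cadence (stronger): antecedent + consequent = a period.
The two phrases open with different material (x / y), so the period is contrasting.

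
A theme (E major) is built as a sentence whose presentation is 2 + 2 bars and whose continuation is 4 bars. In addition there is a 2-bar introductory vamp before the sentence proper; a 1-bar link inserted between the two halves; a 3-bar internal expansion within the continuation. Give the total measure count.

Basic sentence: 2 + 2 + 4 = 8 bars.
8 (basic form) + 2 (introduction) + 1 (link) + 3 (internal expansion) = 14.

14 measures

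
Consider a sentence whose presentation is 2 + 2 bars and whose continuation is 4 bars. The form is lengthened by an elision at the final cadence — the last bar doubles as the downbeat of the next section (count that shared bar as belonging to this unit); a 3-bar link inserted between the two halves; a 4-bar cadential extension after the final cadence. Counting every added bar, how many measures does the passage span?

15 measures

Basic sentence: 2 + 2 + 4 = 8 bars.
8 (basic form) + 3 (link) + 4 (cadential extension) = 15.
The elision shares a bar with the next section but does not change this unit's count.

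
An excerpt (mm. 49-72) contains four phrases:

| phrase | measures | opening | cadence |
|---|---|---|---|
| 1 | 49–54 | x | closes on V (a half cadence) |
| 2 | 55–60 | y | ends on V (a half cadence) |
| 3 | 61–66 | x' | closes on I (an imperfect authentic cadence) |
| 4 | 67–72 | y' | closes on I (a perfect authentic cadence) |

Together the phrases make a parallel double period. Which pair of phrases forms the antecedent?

phrases 1 and 2

In a double period the first pair of phrases (ending half cadence) is the large antecedent and the second pair (ending perfect authentic cadence) is the large consequent; the antecedent is phrases 1 and 2.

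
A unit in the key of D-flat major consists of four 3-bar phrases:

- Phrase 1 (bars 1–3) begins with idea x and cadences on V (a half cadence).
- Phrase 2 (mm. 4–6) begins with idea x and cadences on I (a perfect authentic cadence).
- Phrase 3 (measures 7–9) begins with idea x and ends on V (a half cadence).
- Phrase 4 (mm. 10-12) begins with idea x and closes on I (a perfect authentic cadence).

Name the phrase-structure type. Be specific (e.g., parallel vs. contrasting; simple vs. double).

repeated period

The cadence pattern HC–PAC–HC–PAC is weak–strong twice, and phrases 3–4 restate phrases 1–2: a period heard twice, not a double period (which would end weakly at phrase 2).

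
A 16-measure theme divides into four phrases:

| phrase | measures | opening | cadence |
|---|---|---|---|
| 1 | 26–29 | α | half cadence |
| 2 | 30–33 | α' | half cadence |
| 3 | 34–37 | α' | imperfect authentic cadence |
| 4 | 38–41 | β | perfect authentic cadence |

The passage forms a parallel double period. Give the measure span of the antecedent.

measures 26–33

In a double period the first pair of phrases (ending half cadence) is the large antecedent and the second pair (ending perfect authentic cadence) is the large consequent; the antecedent is measures 26–33.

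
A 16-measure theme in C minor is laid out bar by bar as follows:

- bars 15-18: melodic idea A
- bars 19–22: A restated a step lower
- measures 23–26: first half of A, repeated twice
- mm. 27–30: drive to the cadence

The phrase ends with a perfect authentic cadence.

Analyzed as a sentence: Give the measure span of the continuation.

measures 23–30

After the presentation (measures 15-22), the continuation covers the fragmentation through the cadence: mm. 23-30.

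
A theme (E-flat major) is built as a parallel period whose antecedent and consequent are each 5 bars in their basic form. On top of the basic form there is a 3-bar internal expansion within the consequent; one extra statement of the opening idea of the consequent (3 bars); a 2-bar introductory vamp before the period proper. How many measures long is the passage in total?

Basic parallel period: 5 + 5 = 10 bars.
10 (basic form) + 3 (internal expansion) + 3 (extra statement) + 2 (introduction) = 18.

18 measures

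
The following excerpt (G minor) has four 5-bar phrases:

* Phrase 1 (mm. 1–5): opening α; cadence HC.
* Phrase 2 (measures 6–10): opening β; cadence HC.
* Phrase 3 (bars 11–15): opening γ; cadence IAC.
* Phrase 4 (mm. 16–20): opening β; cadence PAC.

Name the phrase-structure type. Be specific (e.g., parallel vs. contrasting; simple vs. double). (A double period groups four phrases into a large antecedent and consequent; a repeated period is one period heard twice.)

Four phrases in two halves: the first half (mm. 1–10) ends with a half cadence, the second (mm. 11–20) with a perfect authentic cadence — a large antecedent–consequent pair, i.e. a double period.
Phrase 3 begins with different material from phrase 1, making it contrasting.

contrasting double period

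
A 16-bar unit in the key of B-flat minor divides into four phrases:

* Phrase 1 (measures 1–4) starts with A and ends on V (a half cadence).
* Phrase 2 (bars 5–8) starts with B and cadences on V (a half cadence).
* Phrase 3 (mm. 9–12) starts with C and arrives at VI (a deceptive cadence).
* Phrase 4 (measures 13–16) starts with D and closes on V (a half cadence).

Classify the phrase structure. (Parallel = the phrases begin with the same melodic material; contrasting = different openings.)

phrase group

Phrase 4 ends with a half cadence, no stronger than phrase 2's half cadence, so the four phrases do not form a double period; nor do phrases 3–4 duplicate 1–2, so it is not a repeated period. With no phrase reaching a conclusive cadence, the passage is a phrase group.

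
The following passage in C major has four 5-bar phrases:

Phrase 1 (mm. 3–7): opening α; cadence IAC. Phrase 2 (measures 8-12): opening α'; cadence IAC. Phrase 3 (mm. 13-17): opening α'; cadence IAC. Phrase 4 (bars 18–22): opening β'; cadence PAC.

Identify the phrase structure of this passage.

Four phrases in two halves: the first half (measures 3-12) ends with an imperfect authentic cadence, the second (measures 13-22) with a perfect authentic cadence — a large antecedent–consequent pair, i.e. a double period.
Phrase 3 begins with the same material as phrase 1, making it parallel.

parallel double period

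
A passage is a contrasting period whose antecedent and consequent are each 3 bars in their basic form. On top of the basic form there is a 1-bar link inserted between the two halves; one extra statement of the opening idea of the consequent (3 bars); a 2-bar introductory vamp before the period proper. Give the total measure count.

12 measures

Basic contrasting period: 3 + 3 = 6 bars.
6 (basic form) + 1 (link) + 3 (extra statement) + 2 (introduction) = 12.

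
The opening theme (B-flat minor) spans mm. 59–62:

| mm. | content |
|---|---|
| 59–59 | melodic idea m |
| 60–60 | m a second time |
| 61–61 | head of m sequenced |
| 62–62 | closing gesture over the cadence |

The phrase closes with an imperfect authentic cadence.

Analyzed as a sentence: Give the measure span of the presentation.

measures 59–60

The presentation of a sentence is the basic idea (m. 59) plus its repetition (bar 60); the presentation is therefore mm. 59–60.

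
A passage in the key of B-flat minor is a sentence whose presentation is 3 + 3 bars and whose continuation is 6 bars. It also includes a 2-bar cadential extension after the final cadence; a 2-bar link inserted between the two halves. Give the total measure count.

Basic sentence: 3 + 3 + 6 = 12 bars.
12 (basic form) + 2 (cadential extension) + 2 (link) = 16.

16 measures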